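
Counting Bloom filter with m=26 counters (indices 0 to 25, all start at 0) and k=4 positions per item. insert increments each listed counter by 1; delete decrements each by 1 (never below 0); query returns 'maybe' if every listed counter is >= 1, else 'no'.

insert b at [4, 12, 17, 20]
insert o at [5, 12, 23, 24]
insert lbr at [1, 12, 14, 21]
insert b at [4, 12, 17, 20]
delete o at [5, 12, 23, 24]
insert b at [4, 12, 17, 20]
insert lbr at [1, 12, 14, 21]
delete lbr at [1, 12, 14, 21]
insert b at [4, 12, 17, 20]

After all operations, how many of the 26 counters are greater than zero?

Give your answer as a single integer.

Answer: 7

Derivation:
Step 1: insert b at [4, 12, 17, 20] -> counters=[0,0,0,0,1,0,0,0,0,0,0,0,1,0,0,0,0,1,0,0,1,0,0,0,0,0]
Step 2: insert o at [5, 12, 23, 24] -> counters=[0,0,0,0,1,1,0,0,0,0,0,0,2,0,0,0,0,1,0,0,1,0,0,1,1,0]
Step 3: insert lbr at [1, 12, 14, 21] -> counters=[0,1,0,0,1,1,0,0,0,0,0,0,3,0,1,0,0,1,0,0,1,1,0,1,1,0]
Step 4: insert b at [4, 12, 17, 20] -> counters=[0,1,0,0,2,1,0,0,0,0,0,0,4,0,1,0,0,2,0,0,2,1,0,1,1,0]
Step 5: delete o at [5, 12, 23, 24] -> counters=[0,1,0,0,2,0,0,0,0,0,0,0,3,0,1,0,0,2,0,0,2,1,0,0,0,0]
Step 6: insert b at [4, 12, 17, 20] -> counters=[0,1,0,0,3,0,0,0,0,0,0,0,4,0,1,0,0,3,0,0,3,1,0,0,0,0]
Step 7: insert lbr at [1, 12, 14, 21] -> counters=[0,2,0,0,3,0,0,0,0,0,0,0,5,0,2,0,0,3,0,0,3,2,0,0,0,0]
Step 8: delete lbr at [1, 12, 14, 21] -> counters=[0,1,0,0,3,0,0,0,0,0,0,0,4,0,1,0,0,3,0,0,3,1,0,0,0,0]
Step 9: insert b at [4, 12, 17, 20] -> counters=[0,1,0,0,4,0,0,0,0,0,0,0,5,0,1,0,0,4,0,0,4,1,0,0,0,0]
Final counters=[0,1,0,0,4,0,0,0,0,0,0,0,5,0,1,0,0,4,0,0,4,1,0,0,0,0] -> 7 nonzero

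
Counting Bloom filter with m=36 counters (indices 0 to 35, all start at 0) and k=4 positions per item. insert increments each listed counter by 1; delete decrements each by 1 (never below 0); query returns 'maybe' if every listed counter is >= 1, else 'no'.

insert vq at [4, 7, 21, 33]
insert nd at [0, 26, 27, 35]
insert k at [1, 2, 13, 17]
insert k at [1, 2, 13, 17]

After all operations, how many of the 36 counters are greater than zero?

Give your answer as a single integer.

Answer: 12

Derivation:
Step 1: insert vq at [4, 7, 21, 33] -> counters=[0,0,0,0,1,0,0,1,0,0,0,0,0,0,0,0,0,0,0,0,0,1,0,0,0,0,0,0,0,0,0,0,0,1,0,0]
Step 2: insert nd at [0, 26, 27, 35] -> counters=[1,0,0,0,1,0,0,1,0,0,0,0,0,0,0,0,0,0,0,0,0,1,0,0,0,0,1,1,0,0,0,0,0,1,0,1]
Step 3: insert k at [1, 2, 13, 17] -> counters=[1,1,1,0,1,0,0,1,0,0,0,0,0,1,0,0,0,1,0,0,0,1,0,0,0,0,1,1,0,0,0,0,0,1,0,1]
Step 4: insert k at [1, 2, 13, 17] -> counters=[1,2,2,0,1,0,0,1,0,0,0,0,0,2,0,0,0,2,0,0,0,1,0,0,0,0,1,1,0,0,0,0,0,1,0,1]
Final counters=[1,2,2,0,1,0,0,1,0,0,0,0,0,2,0,0,0,2,0,0,0,1,0,0,0,0,1,1,0,0,0,0,0,1,0,1] -> 12 nonzero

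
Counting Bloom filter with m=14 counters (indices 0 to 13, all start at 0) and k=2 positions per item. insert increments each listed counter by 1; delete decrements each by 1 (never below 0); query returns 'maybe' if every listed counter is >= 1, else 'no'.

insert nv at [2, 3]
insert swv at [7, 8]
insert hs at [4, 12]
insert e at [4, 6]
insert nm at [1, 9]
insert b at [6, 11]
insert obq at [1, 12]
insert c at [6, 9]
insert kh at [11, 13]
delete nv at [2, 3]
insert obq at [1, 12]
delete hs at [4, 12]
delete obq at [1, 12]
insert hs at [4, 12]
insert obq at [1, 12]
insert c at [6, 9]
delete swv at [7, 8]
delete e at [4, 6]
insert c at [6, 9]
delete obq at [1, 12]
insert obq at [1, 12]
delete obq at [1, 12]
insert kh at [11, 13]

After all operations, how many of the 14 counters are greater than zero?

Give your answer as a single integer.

Answer: 7

Derivation:
Step 1: insert nv at [2, 3] -> counters=[0,0,1,1,0,0,0,0,0,0,0,0,0,0]
Step 2: insert swv at [7, 8] -> counters=[0,0,1,1,0,0,0,1,1,0,0,0,0,0]
Step 3: insert hs at [4, 12] -> counters=[0,0,1,1,1,0,0,1,1,0,0,0,1,0]
Step 4: insert e at [4, 6] -> counters=[0,0,1,1,2,0,1,1,1,0,0,0,1,0]
Step 5: insert nm at [1, 9] -> counters=[0,1,1,1,2,0,1,1,1,1,0,0,1,0]
Step 6: insert b at [6, 11] -> counters=[0,1,1,1,2,0,2,1,1,1,0,1,1,0]
Step 7: insert obq at [1, 12] -> counters=[0,2,1,1,2,0,2,1,1,1,0,1,2,0]
Step 8: insert c at [6, 9] -> counters=[0,2,1,1,2,0,3,1,1,2,0,1,2,0]
Step 9: insert kh at [11, 13] -> counters=[0,2,1,1,2,0,3,1,1,2,0,2,2,1]
Step 10: delete nv at [2, 3] -> counters=[0,2,0,0,2,0,3,1,1,2,0,2,2,1]
Step 11: insert obq at [1, 12] -> counters=[0,3,0,0,2,0,3,1,1,2,0,2,3,1]
Step 12: delete hs at [4, 12] -> counters=[0,3,0,0,1,0,3,1,1,2,0,2,2,1]
Step 13: delete obq at [1, 12] -> counters=[0,2,0,0,1,0,3,1,1,2,0,2,1,1]
Step 14: insert hs at [4, 12] -> counters=[0,2,0,0,2,0,3,1,1,2,0,2,2,1]
Step 15: insert obq at [1, 12] -> counters=[0,3,0,0,2,0,3,1,1,2,0,2,3,1]
Step 16: insert c at [6, 9] -> counters=[0,3,0,0,2,0,4,1,1,3,0,2,3,1]
Step 17: delete swv at [7, 8] -> counters=[0,3,0,0,2,0,4,0,0,3,0,2,3,1]
Step 18: delete e at [4, 6] -> counters=[0,3,0,0,1,0,3,0,0,3,0,2,3,1]
Step 19: insert c at [6, 9] -> counters=[0,3,0,0,1,0,4,0,0,4,0,2,3,1]
Step 20: delete obq at [1, 12] -> counters=[0,2,0,0,1,0,4,0,0,4,0,2,2,1]
Step 21: insert obq at [1, 12] -> counters=[0,3,0,0,1,0,4,0,0,4,0,2,3,1]
Step 22: delete obq at [1, 12] -> counters=[0,2,0,0,1,0,4,0,0,4,0,2,2,1]
Step 23: insert kh at [11, 13] -> counters=[0,2,0,0,1,0,4,0,0,4,0,3,2,2]
Final counters=[0,2,0,0,1,0,4,0,0,4,0,3,2,2] -> 7 nonzero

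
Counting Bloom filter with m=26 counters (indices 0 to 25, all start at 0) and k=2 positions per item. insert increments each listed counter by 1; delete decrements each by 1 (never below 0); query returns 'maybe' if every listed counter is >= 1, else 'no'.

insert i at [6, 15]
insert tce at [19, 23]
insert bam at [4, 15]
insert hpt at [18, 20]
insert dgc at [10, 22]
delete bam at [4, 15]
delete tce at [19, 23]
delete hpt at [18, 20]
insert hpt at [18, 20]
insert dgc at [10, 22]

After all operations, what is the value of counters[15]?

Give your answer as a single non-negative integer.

Step 1: insert i at [6, 15] -> counters=[0,0,0,0,0,0,1,0,0,0,0,0,0,0,0,1,0,0,0,0,0,0,0,0,0,0]
Step 2: insert tce at [19, 23] -> counters=[0,0,0,0,0,0,1,0,0,0,0,0,0,0,0,1,0,0,0,1,0,0,0,1,0,0]
Step 3: insert bam at [4, 15] -> counters=[0,0,0,0,1,0,1,0,0,0,0,0,0,0,0,2,0,0,0,1,0,0,0,1,0,0]
Step 4: insert hpt at [18, 20] -> counters=[0,0,0,0,1,0,1,0,0,0,0,0,0,0,0,2,0,0,1,1,1,0,0,1,0,0]
Step 5: insert dgc at [10, 22] -> counters=[0,0,0,0,1,0,1,0,0,0,1,0,0,0,0,2,0,0,1,1,1,0,1,1,0,0]
Step 6: delete bam at [4, 15] -> counters=[0,0,0,0,0,0,1,0,0,0,1,0,0,0,0,1,0,0,1,1,1,0,1,1,0,0]
Step 7: delete tce at [19, 23] -> counters=[0,0,0,0,0,0,1,0,0,0,1,0,0,0,0,1,0,0,1,0,1,0,1,0,0,0]
Step 8: delete hpt at [18, 20] -> counters=[0,0,0,0,0,0,1,0,0,0,1,0,0,0,0,1,0,0,0,0,0,0,1,0,0,0]
Step 9: insert hpt at [18, 20] -> counters=[0,0,0,0,0,0,1,0,0,0,1,0,0,0,0,1,0,0,1,0,1,0,1,0,0,0]
Step 10: insert dgc at [10, 22] -> counters=[0,0,0,0,0,0,1,0,0,0,2,0,0,0,0,1,0,0,1,0,1,0,2,0,0,0]
Final counters=[0,0,0,0,0,0,1,0,0,0,2,0,0,0,0,1,0,0,1,0,1,0,2,0,0,0] -> counters[15]=1

Answer: 1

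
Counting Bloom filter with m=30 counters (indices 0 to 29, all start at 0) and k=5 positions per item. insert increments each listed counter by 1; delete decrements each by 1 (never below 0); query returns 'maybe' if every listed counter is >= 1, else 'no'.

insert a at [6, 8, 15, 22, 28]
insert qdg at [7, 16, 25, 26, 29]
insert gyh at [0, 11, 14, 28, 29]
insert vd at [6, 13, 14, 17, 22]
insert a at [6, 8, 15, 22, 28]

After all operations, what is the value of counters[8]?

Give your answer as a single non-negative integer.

Answer: 2

Derivation:
Step 1: insert a at [6, 8, 15, 22, 28] -> counters=[0,0,0,0,0,0,1,0,1,0,0,0,0,0,0,1,0,0,0,0,0,0,1,0,0,0,0,0,1,0]
Step 2: insert qdg at [7, 16, 25, 26, 29] -> counters=[0,0,0,0,0,0,1,1,1,0,0,0,0,0,0,1,1,0,0,0,0,0,1,0,0,1,1,0,1,1]
Step 3: insert gyh at [0, 11, 14, 28, 29] -> counters=[1,0,0,0,0,0,1,1,1,0,0,1,0,0,1,1,1,0,0,0,0,0,1,0,0,1,1,0,2,2]
Step 4: insert vd at [6, 13, 14, 17, 22] -> counters=[1,0,0,0,0,0,2,1,1,0,0,1,0,1,2,1,1,1,0,0,0,0,2,0,0,1,1,0,2,2]
Step 5: insert a at [6, 8, 15, 22, 28] -> counters=[1,0,0,0,0,0,3,1,2,0,0,1,0,1,2,2,1,1,0,0,0,0,3,0,0,1,1,0,3,2]
Final counters=[1,0,0,0,0,0,3,1,2,0,0,1,0,1,2,2,1,1,0,0,0,0,3,0,0,1,1,0,3,2] -> counters[8]=2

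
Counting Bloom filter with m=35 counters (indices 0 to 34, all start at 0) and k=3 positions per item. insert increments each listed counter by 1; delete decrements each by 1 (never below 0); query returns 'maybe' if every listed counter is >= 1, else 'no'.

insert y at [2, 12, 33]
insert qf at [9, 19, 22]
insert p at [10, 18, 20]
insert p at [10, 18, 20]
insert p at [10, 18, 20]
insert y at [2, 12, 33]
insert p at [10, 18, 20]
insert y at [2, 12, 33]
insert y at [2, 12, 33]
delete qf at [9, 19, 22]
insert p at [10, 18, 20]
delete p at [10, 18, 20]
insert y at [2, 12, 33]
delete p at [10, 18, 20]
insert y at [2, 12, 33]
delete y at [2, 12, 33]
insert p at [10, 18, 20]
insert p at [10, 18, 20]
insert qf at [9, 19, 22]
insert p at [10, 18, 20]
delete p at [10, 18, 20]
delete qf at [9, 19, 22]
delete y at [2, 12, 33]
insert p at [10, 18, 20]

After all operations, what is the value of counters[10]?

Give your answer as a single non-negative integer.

Step 1: insert y at [2, 12, 33] -> counters=[0,0,1,0,0,0,0,0,0,0,0,0,1,0,0,0,0,0,0,0,0,0,0,0,0,0,0,0,0,0,0,0,0,1,0]
Step 2: insert qf at [9, 19, 22] -> counters=[0,0,1,0,0,0,0,0,0,1,0,0,1,0,0,0,0,0,0,1,0,0,1,0,0,0,0,0,0,0,0,0,0,1,0]
Step 3: insert p at [10, 18, 20] -> counters=[0,0,1,0,0,0,0,0,0,1,1,0,1,0,0,0,0,0,1,1,1,0,1,0,0,0,0,0,0,0,0,0,0,1,0]
Step 4: insert p at [10, 18, 20] -> counters=[0,0,1,0,0,0,0,0,0,1,2,0,1,0,0,0,0,0,2,1,2,0,1,0,0,0,0,0,0,0,0,0,0,1,0]
Step 5: insert p at [10, 18, 20] -> counters=[0,0,1,0,0,0,0,0,0,1,3,0,1,0,0,0,0,0,3,1,3,0,1,0,0,0,0,0,0,0,0,0,0,1,0]
Step 6: insert y at [2, 12, 33] -> counters=[0,0,2,0,0,0,0,0,0,1,3,0,2,0,0,0,0,0,3,1,3,0,1,0,0,0,0,0,0,0,0,0,0,2,0]
Step 7: insert p at [10, 18, 20] -> counters=[0,0,2,0,0,0,0,0,0,1,4,0,2,0,0,0,0,0,4,1,4,0,1,0,0,0,0,0,0,0,0,0,0,2,0]
Step 8: insert y at [2, 12, 33] -> counters=[0,0,3,0,0,0,0,0,0,1,4,0,3,0,0,0,0,0,4,1,4,0,1,0,0,0,0,0,0,0,0,0,0,3,0]
Step 9: insert y at [2, 12, 33] -> counters=[0,0,4,0,0,0,0,0,0,1,4,0,4,0,0,0,0,0,4,1,4,0,1,0,0,0,0,0,0,0,0,0,0,4,0]
Step 10: delete qf at [9, 19, 22] -> counters=[0,0,4,0,0,0,0,0,0,0,4,0,4,0,0,0,0,0,4,0,4,0,0,0,0,0,0,0,0,0,0,0,0,4,0]
Step 11: insert p at [10, 18, 20] -> counters=[0,0,4,0,0,0,0,0,0,0,5,0,4,0,0,0,0,0,5,0,5,0,0,0,0,0,0,0,0,0,0,0,0,4,0]
Step 12: delete p at [10, 18, 20] -> counters=[0,0,4,0,0,0,0,0,0,0,4,0,4,0,0,0,0,0,4,0,4,0,0,0,0,0,0,0,0,0,0,0,0,4,0]
Step 13: insert y at [2, 12, 33] -> counters=[0,0,5,0,0,0,0,0,0,0,4,0,5,0,0,0,0,0,4,0,4,0,0,0,0,0,0,0,0,0,0,0,0,5,0]
Step 14: delete p at [10, 18, 20] -> counters=[0,0,5,0,0,0,0,0,0,0,3,0,5,0,0,0,0,0,3,0,3,0,0,0,0,0,0,0,0,0,0,0,0,5,0]
Step 15: insert y at [2, 12, 33] -> counters=[0,0,6,0,0,0,0,0,0,0,3,0,6,0,0,0,0,0,3,0,3,0,0,0,0,0,0,0,0,0,0,0,0,6,0]
Step 16: delete y at [2, 12, 33] -> counters=[0,0,5,0,0,0,0,0,0,0,3,0,5,0,0,0,0,0,3,0,3,0,0,0,0,0,0,0,0,0,0,0,0,5,0]
Step 17: insert p at [10, 18, 20] -> counters=[0,0,5,0,0,0,0,0,0,0,4,0,5,0,0,0,0,0,4,0,4,0,0,0,0,0,0,0,0,0,0,0,0,5,0]
Step 18: insert p at [10, 18, 20] -> counters=[0,0,5,0,0,0,0,0,0,0,5,0,5,0,0,0,0,0,5,0,5,0,0,0,0,0,0,0,0,0,0,0,0,5,0]
Step 19: insert qf at [9, 19, 22] -> counters=[0,0,5,0,0,0,0,0,0,1,5,0,5,0,0,0,0,0,5,1,5,0,1,0,0,0,0,0,0,0,0,0,0,5,0]
Step 20: insert p at [10, 18, 20] -> counters=[0,0,5,0,0,0,0,0,0,1,6,0,5,0,0,0,0,0,6,1,6,0,1,0,0,0,0,0,0,0,0,0,0,5,0]
Step 21: delete p at [10, 18, 20] -> counters=[0,0,5,0,0,0,0,0,0,1,5,0,5,0,0,0,0,0,5,1,5,0,1,0,0,0,0,0,0,0,0,0,0,5,0]
Step 22: delete qf at [9, 19, 22] -> counters=[0,0,5,0,0,0,0,0,0,0,5,0,5,0,0,0,0,0,5,0,5,0,0,0,0,0,0,0,0,0,0,0,0,5,0]
Step 23: delete y at [2, 12, 33] -> counters=[0,0,4,0,0,0,0,0,0,0,5,0,4,0,0,0,0,0,5,0,5,0,0,0,0,0,0,0,0,0,0,0,0,4,0]
Step 24: insert p at [10, 18, 20] -> counters=[0,0,4,0,0,0,0,0,0,0,6,0,4,0,0,0,0,0,6,0,6,0,0,0,0,0,0,0,0,0,0,0,0,4,0]
Final counters=[0,0,4,0,0,0,0,0,0,0,6,0,4,0,0,0,0,0,6,0,6,0,0,0,0,0,0,0,0,0,0,0,0,4,0] -> counters[10]=6

Answer: 6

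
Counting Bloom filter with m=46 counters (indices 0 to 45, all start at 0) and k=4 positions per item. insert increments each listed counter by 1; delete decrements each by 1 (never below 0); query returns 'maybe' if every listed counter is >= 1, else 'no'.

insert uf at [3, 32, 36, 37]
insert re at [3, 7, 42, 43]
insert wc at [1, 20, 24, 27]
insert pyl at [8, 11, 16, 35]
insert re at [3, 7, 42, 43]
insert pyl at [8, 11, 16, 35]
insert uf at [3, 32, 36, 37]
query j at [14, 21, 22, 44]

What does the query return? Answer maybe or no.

Answer: no

Derivation:
Step 1: insert uf at [3, 32, 36, 37] -> counters=[0,0,0,1,0,0,0,0,0,0,0,0,0,0,0,0,0,0,0,0,0,0,0,0,0,0,0,0,0,0,0,0,1,0,0,0,1,1,0,0,0,0,0,0,0,0]
Step 2: insert re at [3, 7, 42, 43] -> counters=[0,0,0,2,0,0,0,1,0,0,0,0,0,0,0,0,0,0,0,0,0,0,0,0,0,0,0,0,0,0,0,0,1,0,0,0,1,1,0,0,0,0,1,1,0,0]
Step 3: insert wc at [1, 20, 24, 27] -> counters=[0,1,0,2,0,0,0,1,0,0,0,0,0,0,0,0,0,0,0,0,1,0,0,0,1,0,0,1,0,0,0,0,1,0,0,0,1,1,0,0,0,0,1,1,0,0]
Step 4: insert pyl at [8, 11, 16, 35] -> counters=[0,1,0,2,0,0,0,1,1,0,0,1,0,0,0,0,1,0,0,0,1,0,0,0,1,0,0,1,0,0,0,0,1,0,0,1,1,1,0,0,0,0,1,1,0,0]
Step 5: insert re at [3, 7, 42, 43] -> counters=[0,1,0,3,0,0,0,2,1,0,0,1,0,0,0,0,1,0,0,0,1,0,0,0,1,0,0,1,0,0,0,0,1,0,0,1,1,1,0,0,0,0,2,2,0,0]
Step 6: insert pyl at [8, 11, 16, 35] -> counters=[0,1,0,3,0,0,0,2,2,0,0,2,0,0,0,0,2,0,0,0,1,0,0,0,1,0,0,1,0,0,0,0,1,0,0,2,1,1,0,0,0,0,2,2,0,0]
Step 7: insert uf at [3, 32, 36, 37] -> counters=[0,1,0,4,0,0,0,2,2,0,0,2,0,0,0,0,2,0,0,0,1,0,0,0,1,0,0,1,0,0,0,0,2,0,0,2,2,2,0,0,0,0,2,2,0,0]
Query j: check counters[14]=0 counters[21]=0 counters[22]=0 counters[44]=0 -> no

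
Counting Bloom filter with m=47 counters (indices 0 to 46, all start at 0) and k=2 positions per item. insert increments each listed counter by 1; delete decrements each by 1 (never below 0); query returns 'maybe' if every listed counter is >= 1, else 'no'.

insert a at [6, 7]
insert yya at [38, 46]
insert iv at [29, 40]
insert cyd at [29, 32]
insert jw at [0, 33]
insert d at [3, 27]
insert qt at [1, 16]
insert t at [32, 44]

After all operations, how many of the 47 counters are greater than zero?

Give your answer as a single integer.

Answer: 14

Derivation:
Step 1: insert a at [6, 7] -> counters=[0,0,0,0,0,0,1,1,0,0,0,0,0,0,0,0,0,0,0,0,0,0,0,0,0,0,0,0,0,0,0,0,0,0,0,0,0,0,0,0,0,0,0,0,0,0,0]
Step 2: insert yya at [38, 46] -> counters=[0,0,0,0,0,0,1,1,0,0,0,0,0,0,0,0,0,0,0,0,0,0,0,0,0,0,0,0,0,0,0,0,0,0,0,0,0,0,1,0,0,0,0,0,0,0,1]
Step 3: insert iv at [29, 40] -> counters=[0,0,0,0,0,0,1,1,0,0,0,0,0,0,0,0,0,0,0,0,0,0,0,0,0,0,0,0,0,1,0,0,0,0,0,0,0,0,1,0,1,0,0,0,0,0,1]
Step 4: insert cyd at [29, 32] -> counters=[0,0,0,0,0,0,1,1,0,0,0,0,0,0,0,0,0,0,0,0,0,0,0,0,0,0,0,0,0,2,0,0,1,0,0,0,0,0,1,0,1,0,0,0,0,0,1]
Step 5: insert jw at [0, 33] -> counters=[1,0,0,0,0,0,1,1,0,0,0,0,0,0,0,0,0,0,0,0,0,0,0,0,0,0,0,0,0,2,0,0,1,1,0,0,0,0,1,0,1,0,0,0,0,0,1]
Step 6: insert d at [3, 27] -> counters=[1,0,0,1,0,0,1,1,0,0,0,0,0,0,0,0,0,0,0,0,0,0,0,0,0,0,0,1,0,2,0,0,1,1,0,0,0,0,1,0,1,0,0,0,0,0,1]
Step 7: insert qt at [1, 16] -> counters=[1,1,0,1,0,0,1,1,0,0,0,0,0,0,0,0,1,0,0,0,0,0,0,0,0,0,0,1,0,2,0,0,1,1,0,0,0,0,1,0,1,0,0,0,0,0,1]
Step 8: insert t at [32, 44] -> counters=[1,1,0,1,0,0,1,1,0,0,0,0,0,0,0,0,1,0,0,0,0,0,0,0,0,0,0,1,0,2,0,0,2,1,0,0,0,0,1,0,1,0,0,0,1,0,1]
Final counters=[1,1,0,1,0,0,1,1,0,0,0,0,0,0,0,0,1,0,0,0,0,0,0,0,0,0,0,1,0,2,0,0,2,1,0,0,0,0,1,0,1,0,0,0,1,0,1] -> 14 nonzero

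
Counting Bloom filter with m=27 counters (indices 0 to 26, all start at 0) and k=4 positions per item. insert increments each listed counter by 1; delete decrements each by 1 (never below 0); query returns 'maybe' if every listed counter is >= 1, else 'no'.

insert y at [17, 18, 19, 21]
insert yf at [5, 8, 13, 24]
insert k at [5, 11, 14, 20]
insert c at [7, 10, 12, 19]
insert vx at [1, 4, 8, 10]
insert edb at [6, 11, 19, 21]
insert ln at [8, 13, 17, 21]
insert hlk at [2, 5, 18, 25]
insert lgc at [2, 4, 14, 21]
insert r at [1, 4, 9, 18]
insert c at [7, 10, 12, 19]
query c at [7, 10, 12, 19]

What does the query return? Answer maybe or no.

Step 1: insert y at [17, 18, 19, 21] -> counters=[0,0,0,0,0,0,0,0,0,0,0,0,0,0,0,0,0,1,1,1,0,1,0,0,0,0,0]
Step 2: insert yf at [5, 8, 13, 24] -> counters=[0,0,0,0,0,1,0,0,1,0,0,0,0,1,0,0,0,1,1,1,0,1,0,0,1,0,0]
Step 3: insert k at [5, 11, 14, 20] -> counters=[0,0,0,0,0,2,0,0,1,0,0,1,0,1,1,0,0,1,1,1,1,1,0,0,1,0,0]
Step 4: insert c at [7, 10, 12, 19] -> counters=[0,0,0,0,0,2,0,1,1,0,1,1,1,1,1,0,0,1,1,2,1,1,0,0,1,0,0]
Step 5: insert vx at [1, 4, 8, 10] -> counters=[0,1,0,0,1,2,0,1,2,0,2,1,1,1,1,0,0,1,1,2,1,1,0,0,1,0,0]
Step 6: insert edb at [6, 11, 19, 21] -> counters=[0,1,0,0,1,2,1,1,2,0,2,2,1,1,1,0,0,1,1,3,1,2,0,0,1,0,0]
Step 7: insert ln at [8, 13, 17, 21] -> counters=[0,1,0,0,1,2,1,1,3,0,2,2,1,2,1,0,0,2,1,3,1,3,0,0,1,0,0]
Step 8: insert hlk at [2, 5, 18, 25] -> counters=[0,1,1,0,1,3,1,1,3,0,2,2,1,2,1,0,0,2,2,3,1,3,0,0,1,1,0]
Step 9: insert lgc at [2, 4, 14, 21] -> counters=[0,1,2,0,2,3,1,1,3,0,2,2,1,2,2,0,0,2,2,3,1,4,0,0,1,1,0]
Step 10: insert r at [1, 4, 9, 18] -> counters=[0,2,2,0,3,3,1,1,3,1,2,2,1,2,2,0,0,2,3,3,1,4,0,0,1,1,0]
Step 11: insert c at [7, 10, 12, 19] -> counters=[0,2,2,0,3,3,1,2,3,1,3,2,2,2,2,0,0,2,3,4,1,4,0,0,1,1,0]
Query c: check counters[7]=2 counters[10]=3 counters[12]=2 counters[19]=4 -> maybe

Answer: maybe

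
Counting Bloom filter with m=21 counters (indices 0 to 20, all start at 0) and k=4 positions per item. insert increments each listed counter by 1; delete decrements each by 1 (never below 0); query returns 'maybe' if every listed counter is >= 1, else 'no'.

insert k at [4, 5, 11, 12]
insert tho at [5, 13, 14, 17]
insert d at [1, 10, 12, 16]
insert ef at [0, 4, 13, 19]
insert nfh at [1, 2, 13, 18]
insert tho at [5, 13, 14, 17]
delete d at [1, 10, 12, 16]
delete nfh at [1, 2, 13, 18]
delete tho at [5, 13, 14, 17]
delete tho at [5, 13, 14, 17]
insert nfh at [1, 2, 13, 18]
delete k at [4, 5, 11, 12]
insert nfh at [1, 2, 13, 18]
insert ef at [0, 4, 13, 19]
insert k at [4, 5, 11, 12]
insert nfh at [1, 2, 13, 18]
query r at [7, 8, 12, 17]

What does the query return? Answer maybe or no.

Step 1: insert k at [4, 5, 11, 12] -> counters=[0,0,0,0,1,1,0,0,0,0,0,1,1,0,0,0,0,0,0,0,0]
Step 2: insert tho at [5, 13, 14, 17] -> counters=[0,0,0,0,1,2,0,0,0,0,0,1,1,1,1,0,0,1,0,0,0]
Step 3: insert d at [1, 10, 12, 16] -> counters=[0,1,0,0,1,2,0,0,0,0,1,1,2,1,1,0,1,1,0,0,0]
Step 4: insert ef at [0, 4, 13, 19] -> counters=[1,1,0,0,2,2,0,0,0,0,1,1,2,2,1,0,1,1,0,1,0]
Step 5: insert nfh at [1, 2, 13, 18] -> counters=[1,2,1,0,2,2,0,0,0,0,1,1,2,3,1,0,1,1,1,1,0]
Step 6: insert tho at [5, 13, 14, 17] -> counters=[1,2,1,0,2,3,0,0,0,0,1,1,2,4,2,0,1,2,1,1,0]
Step 7: delete d at [1, 10, 12, 16] -> counters=[1,1,1,0,2,3,0,0,0,0,0,1,1,4,2,0,0,2,1,1,0]
Step 8: delete nfh at [1, 2, 13, 18] -> counters=[1,0,0,0,2,3,0,0,0,0,0,1,1,3,2,0,0,2,0,1,0]
Step 9: delete tho at [5, 13, 14, 17] -> counters=[1,0,0,0,2,2,0,0,0,0,0,1,1,2,1,0,0,1,0,1,0]
Step 10: delete tho at [5, 13, 14, 17] -> counters=[1,0,0,0,2,1,0,0,0,0,0,1,1,1,0,0,0,0,0,1,0]
Step 11: insert nfh at [1, 2, 13, 18] -> counters=[1,1,1,0,2,1,0,0,0,0,0,1,1,2,0,0,0,0,1,1,0]
Step 12: delete k at [4, 5, 11, 12] -> counters=[1,1,1,0,1,0,0,0,0,0,0,0,0,2,0,0,0,0,1,1,0]
Step 13: insert nfh at [1, 2, 13, 18] -> counters=[1,2,2,0,1,0,0,0,0,0,0,0,0,3,0,0,0,0,2,1,0]
Step 14: insert ef at [0, 4, 13, 19] -> counters=[2,2,2,0,2,0,0,0,0,0,0,0,0,4,0,0,0,0,2,2,0]
Step 15: insert k at [4, 5, 11, 12] -> counters=[2,2,2,0,3,1,0,0,0,0,0,1,1,4,0,0,0,0,2,2,0]
Step 16: insert nfh at [1, 2, 13, 18] -> counters=[2,3,3,0,3,1,0,0,0,0,0,1,1,5,0,0,0,0,3,2,0]
Query r: check counters[7]=0 counters[8]=0 counters[12]=1 counters[17]=0 -> no

Answer: no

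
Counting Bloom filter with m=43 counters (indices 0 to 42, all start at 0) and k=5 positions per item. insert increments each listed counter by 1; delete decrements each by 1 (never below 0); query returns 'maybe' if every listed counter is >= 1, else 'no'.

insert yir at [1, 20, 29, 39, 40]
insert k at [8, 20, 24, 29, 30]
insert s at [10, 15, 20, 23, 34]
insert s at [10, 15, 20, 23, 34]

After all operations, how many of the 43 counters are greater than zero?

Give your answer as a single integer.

Answer: 12

Derivation:
Step 1: insert yir at [1, 20, 29, 39, 40] -> counters=[0,1,0,0,0,0,0,0,0,0,0,0,0,0,0,0,0,0,0,0,1,0,0,0,0,0,0,0,0,1,0,0,0,0,0,0,0,0,0,1,1,0,0]
Step 2: insert k at [8, 20, 24, 29, 30] -> counters=[0,1,0,0,0,0,0,0,1,0,0,0,0,0,0,0,0,0,0,0,2,0,0,0,1,0,0,0,0,2,1,0,0,0,0,0,0,0,0,1,1,0,0]
Step 3: insert s at [10, 15, 20, 23, 34] -> counters=[0,1,0,0,0,0,0,0,1,0,1,0,0,0,0,1,0,0,0,0,3,0,0,1,1,0,0,0,0,2,1,0,0,0,1,0,0,0,0,1,1,0,0]
Step 4: insert s at [10, 15, 20, 23, 34] -> counters=[0,1,0,0,0,0,0,0,1,0,2,0,0,0,0,2,0,0,0,0,4,0,0,2,1,0,0,0,0,2,1,0,0,0,2,0,0,0,0,1,1,0,0]
Final counters=[0,1,0,0,0,0,0,0,1,0,2,0,0,0,0,2,0,0,0,0,4,0,0,2,1,0,0,0,0,2,1,0,0,0,2,0,0,0,0,1,1,0,0] -> 12 nonzero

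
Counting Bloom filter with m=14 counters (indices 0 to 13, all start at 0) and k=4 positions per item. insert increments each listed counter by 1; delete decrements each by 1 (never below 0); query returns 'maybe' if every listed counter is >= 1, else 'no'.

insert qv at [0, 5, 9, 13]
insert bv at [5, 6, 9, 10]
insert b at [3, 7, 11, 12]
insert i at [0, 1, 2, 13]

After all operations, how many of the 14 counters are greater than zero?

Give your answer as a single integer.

Step 1: insert qv at [0, 5, 9, 13] -> counters=[1,0,0,0,0,1,0,0,0,1,0,0,0,1]
Step 2: insert bv at [5, 6, 9, 10] -> counters=[1,0,0,0,0,2,1,0,0,2,1,0,0,1]
Step 3: insert b at [3, 7, 11, 12] -> counters=[1,0,0,1,0,2,1,1,0,2,1,1,1,1]
Step 4: insert i at [0, 1, 2, 13] -> counters=[2,1,1,1,0,2,1,1,0,2,1,1,1,2]
Final counters=[2,1,1,1,0,2,1,1,0,2,1,1,1,2] -> 12 nonzero

Answer: 12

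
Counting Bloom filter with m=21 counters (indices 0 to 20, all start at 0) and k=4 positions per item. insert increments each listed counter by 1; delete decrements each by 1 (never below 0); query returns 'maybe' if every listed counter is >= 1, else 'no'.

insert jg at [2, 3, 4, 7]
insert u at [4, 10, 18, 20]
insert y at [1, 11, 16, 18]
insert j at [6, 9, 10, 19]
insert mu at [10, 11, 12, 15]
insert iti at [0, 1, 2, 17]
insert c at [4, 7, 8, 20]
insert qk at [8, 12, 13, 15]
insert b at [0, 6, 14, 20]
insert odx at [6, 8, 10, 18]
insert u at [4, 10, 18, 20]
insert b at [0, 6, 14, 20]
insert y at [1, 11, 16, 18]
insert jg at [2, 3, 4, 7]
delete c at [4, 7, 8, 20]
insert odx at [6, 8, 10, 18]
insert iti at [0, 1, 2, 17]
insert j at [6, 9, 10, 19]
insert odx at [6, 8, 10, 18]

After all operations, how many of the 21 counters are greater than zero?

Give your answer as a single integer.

Answer: 20

Derivation:
Step 1: insert jg at [2, 3, 4, 7] -> counters=[0,0,1,1,1,0,0,1,0,0,0,0,0,0,0,0,0,0,0,0,0]
Step 2: insert u at [4, 10, 18, 20] -> counters=[0,0,1,1,2,0,0,1,0,0,1,0,0,0,0,0,0,0,1,0,1]
Step 3: insert y at [1, 11, 16, 18] -> counters=[0,1,1,1,2,0,0,1,0,0,1,1,0,0,0,0,1,0,2,0,1]
Step 4: insert j at [6, 9, 10, 19] -> counters=[0,1,1,1,2,0,1,1,0,1,2,1,0,0,0,0,1,0,2,1,1]
Step 5: insert mu at [10, 11, 12, 15] -> counters=[0,1,1,1,2,0,1,1,0,1,3,2,1,0,0,1,1,0,2,1,1]
Step 6: insert iti at [0, 1, 2, 17] -> counters=[1,2,2,1,2,0,1,1,0,1,3,2,1,0,0,1,1,1,2,1,1]
Step 7: insert c at [4, 7, 8, 20] -> counters=[1,2,2,1,3,0,1,2,1,1,3,2,1,0,0,1,1,1,2,1,2]
Step 8: insert qk at [8, 12, 13, 15] -> counters=[1,2,2,1,3,0,1,2,2,1,3,2,2,1,0,2,1,1,2,1,2]
Step 9: insert b at [0, 6, 14, 20] -> counters=[2,2,2,1,3,0,2,2,2,1,3,2,2,1,1,2,1,1,2,1,3]
Step 10: insert odx at [6, 8, 10, 18] -> counters=[2,2,2,1,3,0,3,2,3,1,4,2,2,1,1,2,1,1,3,1,3]
Step 11: insert u at [4, 10, 18, 20] -> counters=[2,2,2,1,4,0,3,2,3,1,5,2,2,1,1,2,1,1,4,1,4]
Step 12: insert b at [0, 6, 14, 20] -> counters=[3,2,2,1,4,0,4,2,3,1,5,2,2,1,2,2,1,1,4,1,5]
Step 13: insert y at [1, 11, 16, 18] -> counters=[3,3,2,1,4,0,4,2,3,1,5,3,2,1,2,2,2,1,5,1,5]
Step 14: insert jg at [2, 3, 4, 7] -> counters=[3,3,3,2,5,0,4,3,3,1,5,3,2,1,2,2,2,1,5,1,5]
Step 15: delete c at [4, 7, 8, 20] -> counters=[3,3,3,2,4,0,4,2,2,1,5,3,2,1,2,2,2,1,5,1,4]
Step 16: insert odx at [6, 8, 10, 18] -> counters=[3,3,3,2,4,0,5,2,3,1,6,3,2,1,2,2,2,1,6,1,4]
Step 17: insert iti at [0, 1, 2, 17] -> counters=[4,4,4,2,4,0,5,2,3,1,6,3,2,1,2,2,2,2,6,1,4]
Step 18: insert j at [6, 9, 10, 19] -> counters=[4,4,4,2,4,0,6,2,3,2,7,3,2,1,2,2,2,2,6,2,4]
Step 19: insert odx at [6, 8, 10, 18] -> counters=[4,4,4,2,4,0,7,2,4,2,8,3,2,1,2,2,2,2,7,2,4]
Final counters=[4,4,4,2,4,0,7,2,4,2,8,3,2,1,2,2,2,2,7,2,4] -> 20 nonzero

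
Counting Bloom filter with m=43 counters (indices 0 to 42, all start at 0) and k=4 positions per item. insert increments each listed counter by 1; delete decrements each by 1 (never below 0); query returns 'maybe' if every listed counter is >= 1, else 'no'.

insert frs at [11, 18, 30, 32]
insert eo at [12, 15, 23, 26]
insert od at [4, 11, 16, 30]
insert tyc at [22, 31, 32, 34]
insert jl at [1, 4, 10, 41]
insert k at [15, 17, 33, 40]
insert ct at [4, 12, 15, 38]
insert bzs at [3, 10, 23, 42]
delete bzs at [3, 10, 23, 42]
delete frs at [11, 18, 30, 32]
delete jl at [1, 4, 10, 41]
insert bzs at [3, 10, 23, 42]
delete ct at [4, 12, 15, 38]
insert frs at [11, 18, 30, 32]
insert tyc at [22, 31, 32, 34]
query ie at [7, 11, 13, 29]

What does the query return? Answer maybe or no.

Answer: no

Derivation:
Step 1: insert frs at [11, 18, 30, 32] -> counters=[0,0,0,0,0,0,0,0,0,0,0,1,0,0,0,0,0,0,1,0,0,0,0,0,0,0,0,0,0,0,1,0,1,0,0,0,0,0,0,0,0,0,0]
Step 2: insert eo at [12, 15, 23, 26] -> counters=[0,0,0,0,0,0,0,0,0,0,0,1,1,0,0,1,0,0,1,0,0,0,0,1,0,0,1,0,0,0,1,0,1,0,0,0,0,0,0,0,0,0,0]
Step 3: insert od at [4, 11, 16, 30] -> counters=[0,0,0,0,1,0,0,0,0,0,0,2,1,0,0,1,1,0,1,0,0,0,0,1,0,0,1,0,0,0,2,0,1,0,0,0,0,0,0,0,0,0,0]
Step 4: insert tyc at [22, 31, 32, 34] -> counters=[0,0,0,0,1,0,0,0,0,0,0,2,1,0,0,1,1,0,1,0,0,0,1,1,0,0,1,0,0,0,2,1,2,0,1,0,0,0,0,0,0,0,0]
Step 5: insert jl at [1, 4, 10, 41] -> counters=[0,1,0,0,2,0,0,0,0,0,1,2,1,0,0,1,1,0,1,0,0,0,1,1,0,0,1,0,0,0,2,1,2,0,1,0,0,0,0,0,0,1,0]
Step 6: insert k at [15, 17, 33, 40] -> counters=[0,1,0,0,2,0,0,0,0,0,1,2,1,0,0,2,1,1,1,0,0,0,1,1,0,0,1,0,0,0,2,1,2,1,1,0,0,0,0,0,1,1,0]
Step 7: insert ct at [4, 12, 15, 38] -> counters=[0,1,0,0,3,0,0,0,0,0,1,2,2,0,0,3,1,1,1,0,0,0,1,1,0,0,1,0,0,0,2,1,2,1,1,0,0,0,1,0,1,1,0]
Step 8: insert bzs at [3, 10, 23, 42] -> counters=[0,1,0,1,3,0,0,0,0,0,2,2,2,0,0,3,1,1,1,0,0,0,1,2,0,0,1,0,0,0,2,1,2,1,1,0,0,0,1,0,1,1,1]
Step 9: delete bzs at [3, 10, 23, 42] -> counters=[0,1,0,0,3,0,0,0,0,0,1,2,2,0,0,3,1,1,1,0,0,0,1,1,0,0,1,0,0,0,2,1,2,1,1,0,0,0,1,0,1,1,0]
Step 10: delete frs at [11, 18, 30, 32] -> counters=[0,1,0,0,3,0,0,0,0,0,1,1,2,0,0,3,1,1,0,0,0,0,1,1,0,0,1,0,0,0,1,1,1,1,1,0,0,0,1,0,1,1,0]
Step 11: delete jl at [1, 4, 10, 41] -> counters=[0,0,0,0,2,0,0,0,0,0,0,1,2,0,0,3,1,1,0,0,0,0,1,1,0,0,1,0,0,0,1,1,1,1,1,0,0,0,1,0,1,0,0]
Step 12: insert bzs at [3, 10, 23, 42] -> counters=[0,0,0,1,2,0,0,0,0,0,1,1,2,0,0,3,1,1,0,0,0,0,1,2,0,0,1,0,0,0,1,1,1,1,1,0,0,0,1,0,1,0,1]
Step 13: delete ct at [4, 12, 15, 38] -> counters=[0,0,0,1,1,0,0,0,0,0,1,1,1,0,0,2,1,1,0,0,0,0,1,2,0,0,1,0,0,0,1,1,1,1,1,0,0,0,0,0,1,0,1]
Step 14: insert frs at [11, 18, 30, 32] -> counters=[0,0,0,1,1,0,0,0,0,0,1,2,1,0,0,2,1,1,1,0,0,0,1,2,0,0,1,0,0,0,2,1,2,1,1,0,0,0,0,0,1,0,1]
Step 15: insert tyc at [22, 31, 32, 34] -> counters=[0,0,0,1,1,0,0,0,0,0,1,2,1,0,0,2,1,1,1,0,0,0,2,2,0,0,1,0,0,0,2,2,3,1,2,0,0,0,0,0,1,0,1]
Query ie: check counters[7]=0 counters[11]=2 counters[13]=0 counters[29]=0 -> no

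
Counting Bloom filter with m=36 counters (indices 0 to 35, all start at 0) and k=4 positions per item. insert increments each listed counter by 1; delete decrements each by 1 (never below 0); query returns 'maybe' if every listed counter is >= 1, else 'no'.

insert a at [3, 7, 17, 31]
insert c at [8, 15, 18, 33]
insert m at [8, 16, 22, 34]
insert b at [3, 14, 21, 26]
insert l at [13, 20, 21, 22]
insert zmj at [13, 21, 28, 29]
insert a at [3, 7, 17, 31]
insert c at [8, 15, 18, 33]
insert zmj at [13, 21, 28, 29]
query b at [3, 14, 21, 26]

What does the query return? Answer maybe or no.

Step 1: insert a at [3, 7, 17, 31] -> counters=[0,0,0,1,0,0,0,1,0,0,0,0,0,0,0,0,0,1,0,0,0,0,0,0,0,0,0,0,0,0,0,1,0,0,0,0]
Step 2: insert c at [8, 15, 18, 33] -> counters=[0,0,0,1,0,0,0,1,1,0,0,0,0,0,0,1,0,1,1,0,0,0,0,0,0,0,0,0,0,0,0,1,0,1,0,0]
Step 3: insert m at [8, 16, 22, 34] -> counters=[0,0,0,1,0,0,0,1,2,0,0,0,0,0,0,1,1,1,1,0,0,0,1,0,0,0,0,0,0,0,0,1,0,1,1,0]
Step 4: insert b at [3, 14, 21, 26] -> counters=[0,0,0,2,0,0,0,1,2,0,0,0,0,0,1,1,1,1,1,0,0,1,1,0,0,0,1,0,0,0,0,1,0,1,1,0]
Step 5: insert l at [13, 20, 21, 22] -> counters=[0,0,0,2,0,0,0,1,2,0,0,0,0,1,1,1,1,1,1,0,1,2,2,0,0,0,1,0,0,0,0,1,0,1,1,0]
Step 6: insert zmj at [13, 21, 28, 29] -> counters=[0,0,0,2,0,0,0,1,2,0,0,0,0,2,1,1,1,1,1,0,1,3,2,0,0,0,1,0,1,1,0,1,0,1,1,0]
Step 7: insert a at [3, 7, 17, 31] -> counters=[0,0,0,3,0,0,0,2,2,0,0,0,0,2,1,1,1,2,1,0,1,3,2,0,0,0,1,0,1,1,0,2,0,1,1,0]
Step 8: insert c at [8, 15, 18, 33] -> counters=[0,0,0,3,0,0,0,2,3,0,0,0,0,2,1,2,1,2,2,0,1,3,2,0,0,0,1,0,1,1,0,2,0,2,1,0]
Step 9: insert zmj at [13, 21, 28, 29] -> counters=[0,0,0,3,0,0,0,2,3,0,0,0,0,3,1,2,1,2,2,0,1,4,2,0,0,0,1,0,2,2,0,2,0,2,1,0]
Query b: check counters[3]=3 counters[14]=1 counters[21]=4 counters[26]=1 -> maybe

Answer: maybe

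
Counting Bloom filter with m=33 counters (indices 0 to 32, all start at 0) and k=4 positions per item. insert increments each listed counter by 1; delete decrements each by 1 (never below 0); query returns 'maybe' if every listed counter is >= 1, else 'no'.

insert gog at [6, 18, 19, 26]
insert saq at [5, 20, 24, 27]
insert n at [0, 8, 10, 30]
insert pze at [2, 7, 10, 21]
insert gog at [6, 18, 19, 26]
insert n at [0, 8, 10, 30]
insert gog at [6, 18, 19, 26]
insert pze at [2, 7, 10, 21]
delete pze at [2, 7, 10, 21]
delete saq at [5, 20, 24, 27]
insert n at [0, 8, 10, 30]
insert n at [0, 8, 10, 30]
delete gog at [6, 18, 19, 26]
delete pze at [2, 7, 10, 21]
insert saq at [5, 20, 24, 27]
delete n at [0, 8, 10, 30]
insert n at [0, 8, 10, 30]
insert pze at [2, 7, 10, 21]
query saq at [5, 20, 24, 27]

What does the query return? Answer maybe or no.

Step 1: insert gog at [6, 18, 19, 26] -> counters=[0,0,0,0,0,0,1,0,0,0,0,0,0,0,0,0,0,0,1,1,0,0,0,0,0,0,1,0,0,0,0,0,0]
Step 2: insert saq at [5, 20, 24, 27] -> counters=[0,0,0,0,0,1,1,0,0,0,0,0,0,0,0,0,0,0,1,1,1,0,0,0,1,0,1,1,0,0,0,0,0]
Step 3: insert n at [0, 8, 10, 30] -> counters=[1,0,0,0,0,1,1,0,1,0,1,0,0,0,0,0,0,0,1,1,1,0,0,0,1,0,1,1,0,0,1,0,0]
Step 4: insert pze at [2, 7, 10, 21] -> counters=[1,0,1,0,0,1,1,1,1,0,2,0,0,0,0,0,0,0,1,1,1,1,0,0,1,0,1,1,0,0,1,0,0]
Step 5: insert gog at [6, 18, 19, 26] -> counters=[1,0,1,0,0,1,2,1,1,0,2,0,0,0,0,0,0,0,2,2,1,1,0,0,1,0,2,1,0,0,1,0,0]
Step 6: insert n at [0, 8, 10, 30] -> counters=[2,0,1,0,0,1,2,1,2,0,3,0,0,0,0,0,0,0,2,2,1,1,0,0,1,0,2,1,0,0,2,0,0]
Step 7: insert gog at [6, 18, 19, 26] -> counters=[2,0,1,0,0,1,3,1,2,0,3,0,0,0,0,0,0,0,3,3,1,1,0,0,1,0,3,1,0,0,2,0,0]
Step 8: insert pze at [2, 7, 10, 21] -> counters=[2,0,2,0,0,1,3,2,2,0,4,0,0,0,0,0,0,0,3,3,1,2,0,0,1,0,3,1,0,0,2,0,0]
Step 9: delete pze at [2, 7, 10, 21] -> counters=[2,0,1,0,0,1,3,1,2,0,3,0,0,0,0,0,0,0,3,3,1,1,0,0,1,0,3,1,0,0,2,0,0]
Step 10: delete saq at [5, 20, 24, 27] -> counters=[2,0,1,0,0,0,3,1,2,0,3,0,0,0,0,0,0,0,3,3,0,1,0,0,0,0,3,0,0,0,2,0,0]
Step 11: insert n at [0, 8, 10, 30] -> counters=[3,0,1,0,0,0,3,1,3,0,4,0,0,0,0,0,0,0,3,3,0,1,0,0,0,0,3,0,0,0,3,0,0]
Step 12: insert n at [0, 8, 10, 30] -> counters=[4,0,1,0,0,0,3,1,4,0,5,0,0,0,0,0,0,0,3,3,0,1,0,0,0,0,3,0,0,0,4,0,0]
Step 13: delete gog at [6, 18, 19, 26] -> counters=[4,0,1,0,0,0,2,1,4,0,5,0,0,0,0,0,0,0,2,2,0,1,0,0,0,0,2,0,0,0,4,0,0]
Step 14: delete pze at [2, 7, 10, 21] -> counters=[4,0,0,0,0,0,2,0,4,0,4,0,0,0,0,0,0,0,2,2,0,0,0,0,0,0,2,0,0,0,4,0,0]
Step 15: insert saq at [5, 20, 24, 27] -> counters=[4,0,0,0,0,1,2,0,4,0,4,0,0,0,0,0,0,0,2,2,1,0,0,0,1,0,2,1,0,0,4,0,0]
Step 16: delete n at [0, 8, 10, 30] -> counters=[3,0,0,0,0,1,2,0,3,0,3,0,0,0,0,0,0,0,2,2,1,0,0,0,1,0,2,1,0,0,3,0,0]
Step 17: insert n at [0, 8, 10, 30] -> counters=[4,0,0,0,0,1,2,0,4,0,4,0,0,0,0,0,0,0,2,2,1,0,0,0,1,0,2,1,0,0,4,0,0]
Step 18: insert pze at [2, 7, 10, 21] -> counters=[4,0,1,0,0,1,2,1,4,0,5,0,0,0,0,0,0,0,2,2,1,1,0,0,1,0,2,1,0,0,4,0,0]
Query saq: check counters[5]=1 counters[20]=1 counters[24]=1 counters[27]=1 -> maybe

Answer: maybe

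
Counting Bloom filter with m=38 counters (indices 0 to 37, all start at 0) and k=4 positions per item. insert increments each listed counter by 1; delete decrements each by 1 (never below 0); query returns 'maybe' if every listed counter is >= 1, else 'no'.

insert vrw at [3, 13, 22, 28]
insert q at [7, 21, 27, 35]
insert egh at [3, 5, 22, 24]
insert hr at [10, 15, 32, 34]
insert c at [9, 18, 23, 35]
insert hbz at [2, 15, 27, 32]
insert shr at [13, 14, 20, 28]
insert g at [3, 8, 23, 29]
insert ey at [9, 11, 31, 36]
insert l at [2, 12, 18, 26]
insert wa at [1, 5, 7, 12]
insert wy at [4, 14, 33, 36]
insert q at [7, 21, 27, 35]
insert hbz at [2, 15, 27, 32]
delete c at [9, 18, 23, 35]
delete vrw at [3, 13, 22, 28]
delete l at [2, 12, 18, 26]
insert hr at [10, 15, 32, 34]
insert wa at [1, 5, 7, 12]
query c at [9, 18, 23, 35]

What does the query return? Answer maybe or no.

Step 1: insert vrw at [3, 13, 22, 28] -> counters=[0,0,0,1,0,0,0,0,0,0,0,0,0,1,0,0,0,0,0,0,0,0,1,0,0,0,0,0,1,0,0,0,0,0,0,0,0,0]
Step 2: insert q at [7, 21, 27, 35] -> counters=[0,0,0,1,0,0,0,1,0,0,0,0,0,1,0,0,0,0,0,0,0,1,1,0,0,0,0,1,1,0,0,0,0,0,0,1,0,0]
Step 3: insert egh at [3, 5, 22, 24] -> counters=[0,0,0,2,0,1,0,1,0,0,0,0,0,1,0,0,0,0,0,0,0,1,2,0,1,0,0,1,1,0,0,0,0,0,0,1,0,0]
Step 4: insert hr at [10, 15, 32, 34] -> counters=[0,0,0,2,0,1,0,1,0,0,1,0,0,1,0,1,0,0,0,0,0,1,2,0,1,0,0,1,1,0,0,0,1,0,1,1,0,0]
Step 5: insert c at [9, 18, 23, 35] -> counters=[0,0,0,2,0,1,0,1,0,1,1,0,0,1,0,1,0,0,1,0,0,1,2,1,1,0,0,1,1,0,0,0,1,0,1,2,0,0]
Step 6: insert hbz at [2, 15, 27, 32] -> counters=[0,0,1,2,0,1,0,1,0,1,1,0,0,1,0,2,0,0,1,0,0,1,2,1,1,0,0,2,1,0,0,0,2,0,1,2,0,0]
Step 7: insert shr at [13, 14, 20, 28] -> counters=[0,0,1,2,0,1,0,1,0,1,1,0,0,2,1,2,0,0,1,0,1,1,2,1,1,0,0,2,2,0,0,0,2,0,1,2,0,0]
Step 8: insert g at [3, 8, 23, 29] -> counters=[0,0,1,3,0,1,0,1,1,1,1,0,0,2,1,2,0,0,1,0,1,1,2,2,1,0,0,2,2,1,0,0,2,0,1,2,0,0]
Step 9: insert ey at [9, 11, 31, 36] -> counters=[0,0,1,3,0,1,0,1,1,2,1,1,0,2,1,2,0,0,1,0,1,1,2,2,1,0,0,2,2,1,0,1,2,0,1,2,1,0]
Step 10: insert l at [2, 12, 18, 26] -> counters=[0,0,2,3,0,1,0,1,1,2,1,1,1,2,1,2,0,0,2,0,1,1,2,2,1,0,1,2,2,1,0,1,2,0,1,2,1,0]
Step 11: insert wa at [1, 5, 7, 12] -> counters=[0,1,2,3,0,2,0,2,1,2,1,1,2,2,1,2,0,0,2,0,1,1,2,2,1,0,1,2,2,1,0,1,2,0,1,2,1,0]
Step 12: insert wy at [4, 14, 33, 36] -> counters=[0,1,2,3,1,2,0,2,1,2,1,1,2,2,2,2,0,0,2,0,1,1,2,2,1,0,1,2,2,1,0,1,2,1,1,2,2,0]
Step 13: insert q at [7, 21, 27, 35] -> counters=[0,1,2,3,1,2,0,3,1,2,1,1,2,2,2,2,0,0,2,0,1,2,2,2,1,0,1,3,2,1,0,1,2,1,1,3,2,0]
Step 14: insert hbz at [2, 15, 27, 32] -> counters=[0,1,3,3,1,2,0,3,1,2,1,1,2,2,2,3,0,0,2,0,1,2,2,2,1,0,1,4,2,1,0,1,3,1,1,3,2,0]
Step 15: delete c at [9, 18, 23, 35] -> counters=[0,1,3,3,1,2,0,3,1,1,1,1,2,2,2,3,0,0,1,0,1,2,2,1,1,0,1,4,2,1,0,1,3,1,1,2,2,0]
Step 16: delete vrw at [3, 13, 22, 28] -> counters=[0,1,3,2,1,2,0,3,1,1,1,1,2,1,2,3,0,0,1,0,1,2,1,1,1,0,1,4,1,1,0,1,3,1,1,2,2,0]
Step 17: delete l at [2, 12, 18, 26] -> counters=[0,1,2,2,1,2,0,3,1,1,1,1,1,1,2,3,0,0,0,0,1,2,1,1,1,0,0,4,1,1,0,1,3,1,1,2,2,0]
Step 18: insert hr at [10, 15, 32, 34] -> counters=[0,1,2,2,1,2,0,3,1,1,2,1,1,1,2,4,0,0,0,0,1,2,1,1,1,0,0,4,1,1,0,1,4,1,2,2,2,0]
Step 19: insert wa at [1, 5, 7, 12] -> counters=[0,2,2,2,1,3,0,4,1,1,2,1,2,1,2,4,0,0,0,0,1,2,1,1,1,0,0,4,1,1,0,1,4,1,2,2,2,0]
Query c: check counters[9]=1 counters[18]=0 counters[23]=1 counters[35]=2 -> no

Answer: no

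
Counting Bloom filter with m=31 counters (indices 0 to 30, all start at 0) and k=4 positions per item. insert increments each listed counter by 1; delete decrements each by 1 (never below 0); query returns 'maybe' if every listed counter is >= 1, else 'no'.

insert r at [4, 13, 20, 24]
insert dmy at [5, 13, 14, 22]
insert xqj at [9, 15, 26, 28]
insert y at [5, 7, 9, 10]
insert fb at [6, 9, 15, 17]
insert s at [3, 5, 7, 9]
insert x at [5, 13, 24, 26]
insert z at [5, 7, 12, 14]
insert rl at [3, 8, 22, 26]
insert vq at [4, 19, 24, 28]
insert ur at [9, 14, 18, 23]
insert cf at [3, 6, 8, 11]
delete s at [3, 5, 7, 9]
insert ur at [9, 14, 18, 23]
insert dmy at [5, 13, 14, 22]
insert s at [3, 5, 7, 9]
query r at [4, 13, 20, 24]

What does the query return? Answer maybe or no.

Answer: maybe

Derivation:
Step 1: insert r at [4, 13, 20, 24] -> counters=[0,0,0,0,1,0,0,0,0,0,0,0,0,1,0,0,0,0,0,0,1,0,0,0,1,0,0,0,0,0,0]
Step 2: insert dmy at [5, 13, 14, 22] -> counters=[0,0,0,0,1,1,0,0,0,0,0,0,0,2,1,0,0,0,0,0,1,0,1,0,1,0,0,0,0,0,0]
Step 3: insert xqj at [9, 15, 26, 28] -> counters=[0,0,0,0,1,1,0,0,0,1,0,0,0,2,1,1,0,0,0,0,1,0,1,0,1,0,1,0,1,0,0]
Step 4: insert y at [5, 7, 9, 10] -> counters=[0,0,0,0,1,2,0,1,0,2,1,0,0,2,1,1,0,0,0,0,1,0,1,0,1,0,1,0,1,0,0]
Step 5: insert fb at [6, 9, 15, 17] -> counters=[0,0,0,0,1,2,1,1,0,3,1,0,0,2,1,2,0,1,0,0,1,0,1,0,1,0,1,0,1,0,0]
Step 6: insert s at [3, 5, 7, 9] -> counters=[0,0,0,1,1,3,1,2,0,4,1,0,0,2,1,2,0,1,0,0,1,0,1,0,1,0,1,0,1,0,0]
Step 7: insert x at [5, 13, 24, 26] -> counters=[0,0,0,1,1,4,1,2,0,4,1,0,0,3,1,2,0,1,0,0,1,0,1,0,2,0,2,0,1,0,0]
Step 8: insert z at [5, 7, 12, 14] -> counters=[0,0,0,1,1,5,1,3,0,4,1,0,1,3,2,2,0,1,0,0,1,0,1,0,2,0,2,0,1,0,0]
Step 9: insert rl at [3, 8, 22, 26] -> counters=[0,0,0,2,1,5,1,3,1,4,1,0,1,3,2,2,0,1,0,0,1,0,2,0,2,0,3,0,1,0,0]
Step 10: insert vq at [4, 19, 24, 28] -> counters=[0,0,0,2,2,5,1,3,1,4,1,0,1,3,2,2,0,1,0,1,1,0,2,0,3,0,3,0,2,0,0]
Step 11: insert ur at [9, 14, 18, 23] -> counters=[0,0,0,2,2,5,1,3,1,5,1,0,1,3,3,2,0,1,1,1,1,0,2,1,3,0,3,0,2,0,0]
Step 12: insert cf at [3, 6, 8, 11] -> counters=[0,0,0,3,2,5,2,3,2,5,1,1,1,3,3,2,0,1,1,1,1,0,2,1,3,0,3,0,2,0,0]
Step 13: delete s at [3, 5, 7, 9] -> counters=[0,0,0,2,2,4,2,2,2,4,1,1,1,3,3,2,0,1,1,1,1,0,2,1,3,0,3,0,2,0,0]
Step 14: insert ur at [9, 14, 18, 23] -> counters=[0,0,0,2,2,4,2,2,2,5,1,1,1,3,4,2,0,1,2,1,1,0,2,2,3,0,3,0,2,0,0]
Step 15: insert dmy at [5, 13, 14, 22] -> counters=[0,0,0,2,2,5,2,2,2,5,1,1,1,4,5,2,0,1,2,1,1,0,3,2,3,0,3,0,2,0,0]
Step 16: insert s at [3, 5, 7, 9] -> counters=[0,0,0,3,2,6,2,3,2,6,1,1,1,4,5,2,0,1,2,1,1,0,3,2,3,0,3,0,2,0,0]
Query r: check counters[4]=2 counters[13]=4 counters[20]=1 counters[24]=3 -> maybe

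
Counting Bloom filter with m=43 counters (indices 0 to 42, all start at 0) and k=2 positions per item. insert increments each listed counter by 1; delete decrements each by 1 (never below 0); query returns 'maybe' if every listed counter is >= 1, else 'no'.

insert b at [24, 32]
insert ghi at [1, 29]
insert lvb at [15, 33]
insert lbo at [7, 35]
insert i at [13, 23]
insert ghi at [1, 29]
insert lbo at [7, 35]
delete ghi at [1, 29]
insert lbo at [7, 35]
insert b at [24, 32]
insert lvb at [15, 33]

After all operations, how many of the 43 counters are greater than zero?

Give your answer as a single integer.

Step 1: insert b at [24, 32] -> counters=[0,0,0,0,0,0,0,0,0,0,0,0,0,0,0,0,0,0,0,0,0,0,0,0,1,0,0,0,0,0,0,0,1,0,0,0,0,0,0,0,0,0,0]
Step 2: insert ghi at [1, 29] -> counters=[0,1,0,0,0,0,0,0,0,0,0,0,0,0,0,0,0,0,0,0,0,0,0,0,1,0,0,0,0,1,0,0,1,0,0,0,0,0,0,0,0,0,0]
Step 3: insert lvb at [15, 33] -> counters=[0,1,0,0,0,0,0,0,0,0,0,0,0,0,0,1,0,0,0,0,0,0,0,0,1,0,0,0,0,1,0,0,1,1,0,0,0,0,0,0,0,0,0]
Step 4: insert lbo at [7, 35] -> counters=[0,1,0,0,0,0,0,1,0,0,0,0,0,0,0,1,0,0,0,0,0,0,0,0,1,0,0,0,0,1,0,0,1,1,0,1,0,0,0,0,0,0,0]
Step 5: insert i at [13, 23] -> counters=[0,1,0,0,0,0,0,1,0,0,0,0,0,1,0,1,0,0,0,0,0,0,0,1,1,0,0,0,0,1,0,0,1,1,0,1,0,0,0,0,0,0,0]
Step 6: insert ghi at [1, 29] -> counters=[0,2,0,0,0,0,0,1,0,0,0,0,0,1,0,1,0,0,0,0,0,0,0,1,1,0,0,0,0,2,0,0,1,1,0,1,0,0,0,0,0,0,0]
Step 7: insert lbo at [7, 35] -> counters=[0,2,0,0,0,0,0,2,0,0,0,0,0,1,0,1,0,0,0,0,0,0,0,1,1,0,0,0,0,2,0,0,1,1,0,2,0,0,0,0,0,0,0]
Step 8: delete ghi at [1, 29] -> counters=[0,1,0,0,0,0,0,2,0,0,0,0,0,1,0,1,0,0,0,0,0,0,0,1,1,0,0,0,0,1,0,0,1,1,0,2,0,0,0,0,0,0,0]
Step 9: insert lbo at [7, 35] -> counters=[0,1,0,0,0,0,0,3,0,0,0,0,0,1,0,1,0,0,0,0,0,0,0,1,1,0,0,0,0,1,0,0,1,1,0,3,0,0,0,0,0,0,0]
Step 10: insert b at [24, 32] -> counters=[0,1,0,0,0,0,0,3,0,0,0,0,0,1,0,1,0,0,0,0,0,0,0,1,2,0,0,0,0,1,0,0,2,1,0,3,0,0,0,0,0,0,0]
Step 11: insert lvb at [15, 33] -> counters=[0,1,0,0,0,0,0,3,0,0,0,0,0,1,0,2,0,0,0,0,0,0,0,1,2,0,0,0,0,1,0,0,2,2,0,3,0,0,0,0,0,0,0]
Final counters=[0,1,0,0,0,0,0,3,0,0,0,0,0,1,0,2,0,0,0,0,0,0,0,1,2,0,0,0,0,1,0,0,2,2,0,3,0,0,0,0,0,0,0] -> 10 nonzero

Answer: 10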